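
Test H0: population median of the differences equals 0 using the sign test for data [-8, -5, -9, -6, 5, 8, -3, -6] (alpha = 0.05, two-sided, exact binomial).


Step 1: Discard zero differences. Original n = 8; n_eff = number of nonzero differences = 8.
Nonzero differences (with sign): -8, -5, -9, -6, +5, +8, -3, -6
Step 2: Count signs: positive = 2, negative = 6.
Step 3: Under H0: P(positive) = 0.5, so the number of positives S ~ Bin(8, 0.5).
Step 4: Two-sided exact p-value = sum of Bin(8,0.5) probabilities at or below the observed probability = 0.289062.
Step 5: alpha = 0.05. fail to reject H0.

n_eff = 8, pos = 2, neg = 6, p = 0.289062, fail to reject H0.


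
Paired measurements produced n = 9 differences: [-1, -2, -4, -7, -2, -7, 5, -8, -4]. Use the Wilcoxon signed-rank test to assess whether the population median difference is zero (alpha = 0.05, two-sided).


Step 1: Drop any zero differences (none here) and take |d_i|.
|d| = [1, 2, 4, 7, 2, 7, 5, 8, 4]
Step 2: Midrank |d_i| (ties get averaged ranks).
ranks: |1|->1, |2|->2.5, |4|->4.5, |7|->7.5, |2|->2.5, |7|->7.5, |5|->6, |8|->9, |4|->4.5
Step 3: Attach original signs; sum ranks with positive sign and with negative sign.
W+ = 6 = 6
W- = 1 + 2.5 + 4.5 + 7.5 + 2.5 + 7.5 + 9 + 4.5 = 39
(Check: W+ + W- = 45 should equal n(n+1)/2 = 45.)
Step 4: Test statistic W = min(W+, W-) = 6.
Step 5: Ties in |d|, so use the tie-corrected normal approximation.
        E[W] = n(n+1)/4 = 9*10/4 = 22.5.
        Tie groups: |d|=2 (t=2), |d|=4 (t=2), |d|=7 (t=2); sum(t^3 - t) = 18.
        Var[W] = n(n+1)(2n+1)/24 - sum(t^3-t)/48 = 1710/24 - 18/48 = 70.875.
        z = (W - E[W]) / sqrt(Var[W]) = (6 - 22.5) / 8.4187 = -1.9599.
        Two-sided p = 2*Phi(z) = 0.050006.
Step 6: alpha = 0.05. fail to reject H0.

W+ = 6, W- = 39, W = min = 6, p = 0.050006, fail to reject H0.


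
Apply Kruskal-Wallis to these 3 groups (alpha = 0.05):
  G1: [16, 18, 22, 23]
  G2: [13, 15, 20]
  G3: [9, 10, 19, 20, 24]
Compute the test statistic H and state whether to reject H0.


Step 1: Combine all N = 12 observations and assign midranks.
sorted (value, group, rank): (9,G3,1), (10,G3,2), (13,G2,3), (15,G2,4), (16,G1,5), (18,G1,6), (19,G3,7), (20,G2,8.5), (20,G3,8.5), (22,G1,10), (23,G1,11), (24,G3,12)
Step 2: Sum ranks within each group.
R_1 = 32 (n_1 = 4)
R_2 = 15.5 (n_2 = 3)
R_3 = 30.5 (n_3 = 5)
Step 3: H = 12/(N(N+1)) * sum(R_i^2/n_i) - 3(N+1)
     = 12/(12*13) * (32^2/4 + 15.5^2/3 + 30.5^2/5) - 3*13
     = 0.076923 * 522.133 - 39
     = 1.164103.
Step 4: Ties present; correction factor C = 1 - 6/(12^3 - 12) = 0.996503. Corrected H = 1.164103 / 0.996503 = 1.168187.
Step 5: Under H0, H ~ chi^2(2); p-value = 0.557611.
Step 6: alpha = 0.05. fail to reject H0.

H = 1.1682, df = 2, p = 0.557611, fail to reject H0.


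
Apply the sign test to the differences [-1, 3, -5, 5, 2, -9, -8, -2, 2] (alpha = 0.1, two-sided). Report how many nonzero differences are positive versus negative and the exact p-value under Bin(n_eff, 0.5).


Step 1: Discard zero differences. Original n = 9; n_eff = number of nonzero differences = 9.
Nonzero differences (with sign): -1, +3, -5, +5, +2, -9, -8, -2, +2
Step 2: Count signs: positive = 4, negative = 5.
Step 3: Under H0: P(positive) = 0.5, so the number of positives S ~ Bin(9, 0.5).
Step 4: Two-sided exact p-value = sum of Bin(9,0.5) probabilities at or below the observed probability = 1.000000.
Step 5: alpha = 0.1. fail to reject H0.

n_eff = 9, pos = 4, neg = 5, p = 1.000000, fail to reject H0.


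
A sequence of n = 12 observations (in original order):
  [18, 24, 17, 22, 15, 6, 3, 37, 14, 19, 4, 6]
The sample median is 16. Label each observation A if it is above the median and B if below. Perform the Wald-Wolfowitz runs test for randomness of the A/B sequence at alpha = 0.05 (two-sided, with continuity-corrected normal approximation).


Step 1: Compute median = 16; label A = above, B = below.
Labels in order: AAAABBBABABB  (n_A = 6, n_B = 6)
Step 2: Count runs R = 6.
Step 3: Under H0 (random ordering), E[R] = 2*n_A*n_B/(n_A+n_B) + 1 = 2*6*6/12 + 1 = 7.0000.
        Var[R] = 2*n_A*n_B*(2*n_A*n_B - n_A - n_B) / ((n_A+n_B)^2 * (n_A+n_B-1)) = 4320/1584 = 2.7273.
        SD[R] = 1.6514.
Step 4: Continuity-corrected z = (R + 0.5 - E[R]) / SD[R] = (6 + 0.5 - 7.0000) / 1.6514 = -0.3028.
Step 5: Two-sided p-value via normal approximation = 2*(1 - Phi(|z|)) = 0.762069.
Step 6: alpha = 0.05. fail to reject H0.

R = 6, z = -0.3028, p = 0.762069, fail to reject H0.


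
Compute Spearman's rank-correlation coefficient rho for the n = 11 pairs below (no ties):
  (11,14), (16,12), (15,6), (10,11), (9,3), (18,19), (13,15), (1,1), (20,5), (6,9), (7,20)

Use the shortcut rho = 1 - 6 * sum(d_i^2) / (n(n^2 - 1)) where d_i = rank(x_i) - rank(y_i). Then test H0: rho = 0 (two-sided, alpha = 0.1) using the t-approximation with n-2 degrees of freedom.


Step 1: Rank x and y separately (midranks; no ties here).
rank(x): 11->6, 16->9, 15->8, 10->5, 9->4, 18->10, 13->7, 1->1, 20->11, 6->2, 7->3
rank(y): 14->8, 12->7, 6->4, 11->6, 3->2, 19->10, 15->9, 1->1, 5->3, 9->5, 20->11
Step 2: d_i = R_x(i) - R_y(i); compute d_i^2.
  (6-8)^2=4, (9-7)^2=4, (8-4)^2=16, (5-6)^2=1, (4-2)^2=4, (10-10)^2=0, (7-9)^2=4, (1-1)^2=0, (11-3)^2=64, (2-5)^2=9, (3-11)^2=64
sum(d^2) = 170.
Step 3: rho = 1 - 6*170 / (11*(11^2 - 1)) = 1 - 1020/1320 = 0.227273.
Step 4: Under H0, t = rho * sqrt((n-2)/(1-rho^2)) = 0.7001 ~ t(9).
Step 5: Two-sided p-value from the t-distribution with 9 df = 0.501536.
Step 6: alpha = 0.1. fail to reject H0.

rho = 0.2273, p = 0.501536, fail to reject H0 at alpha = 0.1.


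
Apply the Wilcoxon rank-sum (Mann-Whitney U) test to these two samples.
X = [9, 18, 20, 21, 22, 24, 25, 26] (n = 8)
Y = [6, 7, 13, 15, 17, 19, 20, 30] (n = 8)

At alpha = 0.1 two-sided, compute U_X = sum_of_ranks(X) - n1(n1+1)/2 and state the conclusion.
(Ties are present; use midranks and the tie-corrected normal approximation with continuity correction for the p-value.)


Step 1: Combine and sort all 16 observations; assign midranks.
sorted (value, group): (6,Y), (7,Y), (9,X), (13,Y), (15,Y), (17,Y), (18,X), (19,Y), (20,X), (20,Y), (21,X), (22,X), (24,X), (25,X), (26,X), (30,Y)
ranks: 6->1, 7->2, 9->3, 13->4, 15->5, 17->6, 18->7, 19->8, 20->9.5, 20->9.5, 21->11, 22->12, 24->13, 25->14, 26->15, 30->16
Step 2: Rank sum for X: R1 = 3 + 7 + 9.5 + 11 + 12 + 13 + 14 + 15 = 84.5.
Step 3: U_X = R1 - n1(n1+1)/2 = 84.5 - 8*9/2 = 84.5 - 36 = 48.5.
       U_Y = n1*n2 - U_X = 64 - 48.5 = 15.5.
Step 4: Ties are present, so use the tie-corrected normal approximation (with continuity correction) for the p-value.
Step 5: p-value = 0.092652; compare to alpha = 0.1. reject H0.

U_X = 48.5, p = 0.092652, reject H0 at alpha = 0.1.


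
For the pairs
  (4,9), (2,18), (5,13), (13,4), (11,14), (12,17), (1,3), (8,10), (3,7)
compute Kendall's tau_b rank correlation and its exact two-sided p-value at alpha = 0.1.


Step 1: Enumerate the 36 unordered pairs (i,j) with i<j and classify each by sign(x_j-x_i) * sign(y_j-y_i).
  (1,2):dx=-2,dy=+9->D; (1,3):dx=+1,dy=+4->C; (1,4):dx=+9,dy=-5->D; (1,5):dx=+7,dy=+5->C
  (1,6):dx=+8,dy=+8->C; (1,7):dx=-3,dy=-6->C; (1,8):dx=+4,dy=+1->C; (1,9):dx=-1,dy=-2->C
  (2,3):dx=+3,dy=-5->D; (2,4):dx=+11,dy=-14->D; (2,5):dx=+9,dy=-4->D; (2,6):dx=+10,dy=-1->D
  (2,7):dx=-1,dy=-15->C; (2,8):dx=+6,dy=-8->D; (2,9):dx=+1,dy=-11->D; (3,4):dx=+8,dy=-9->D
  (3,5):dx=+6,dy=+1->C; (3,6):dx=+7,dy=+4->C; (3,7):dx=-4,dy=-10->C; (3,8):dx=+3,dy=-3->D
  (3,9):dx=-2,dy=-6->C; (4,5):dx=-2,dy=+10->D; (4,6):dx=-1,dy=+13->D; (4,7):dx=-12,dy=-1->C
  (4,8):dx=-5,dy=+6->D; (4,9):dx=-10,dy=+3->D; (5,6):dx=+1,dy=+3->C; (5,7):dx=-10,dy=-11->C
  (5,8):dx=-3,dy=-4->C; (5,9):dx=-8,dy=-7->C; (6,7):dx=-11,dy=-14->C; (6,8):dx=-4,dy=-7->C
  (6,9):dx=-9,dy=-10->C; (7,8):dx=+7,dy=+7->C; (7,9):dx=+2,dy=+4->C; (8,9):dx=-5,dy=-3->C
Step 2: C = 22, D = 14, total pairs = 36.
Step 3: tau = (C - D)/(n(n-1)/2) = (22 - 14)/36 = 0.222222.
Step 4: Exact two-sided p-value (enumerate n! = 362880 permutations of y under H0): p = 0.476709.
Step 5: alpha = 0.1. fail to reject H0.

tau_b = 0.2222 (C=22, D=14), p = 0.476709, fail to reject H0.


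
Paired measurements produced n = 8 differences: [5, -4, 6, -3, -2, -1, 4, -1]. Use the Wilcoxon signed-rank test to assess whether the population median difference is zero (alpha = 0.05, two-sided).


Step 1: Drop any zero differences (none here) and take |d_i|.
|d| = [5, 4, 6, 3, 2, 1, 4, 1]
Step 2: Midrank |d_i| (ties get averaged ranks).
ranks: |5|->7, |4|->5.5, |6|->8, |3|->4, |2|->3, |1|->1.5, |4|->5.5, |1|->1.5
Step 3: Attach original signs; sum ranks with positive sign and with negative sign.
W+ = 7 + 8 + 5.5 = 20.5
W- = 5.5 + 4 + 3 + 1.5 + 1.5 = 15.5
(Check: W+ + W- = 36 should equal n(n+1)/2 = 36.)
Step 4: Test statistic W = min(W+, W-) = 15.5.
Step 5: Ties in |d|, so use the tie-corrected normal approximation.
        E[W] = n(n+1)/4 = 8*9/4 = 18.
        Tie groups: |d|=1 (t=2), |d|=4 (t=2); sum(t^3 - t) = 12.
        Var[W] = n(n+1)(2n+1)/24 - sum(t^3-t)/48 = 1224/24 - 12/48 = 50.75.
        z = (W - E[W]) / sqrt(Var[W]) = (15.5 - 18) / 7.1239 = -0.3509.
        Two-sided p = 2*Phi(z) = 0.725640.
Step 6: alpha = 0.05. fail to reject H0.

W+ = 20.5, W- = 15.5, W = min = 15.5, p = 0.725640, fail to reject H0.


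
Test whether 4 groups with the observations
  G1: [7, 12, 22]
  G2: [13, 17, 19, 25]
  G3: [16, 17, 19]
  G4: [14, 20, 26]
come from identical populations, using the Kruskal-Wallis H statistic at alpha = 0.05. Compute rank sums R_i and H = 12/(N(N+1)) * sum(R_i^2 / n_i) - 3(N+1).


Step 1: Combine all N = 13 observations and assign midranks.
sorted (value, group, rank): (7,G1,1), (12,G1,2), (13,G2,3), (14,G4,4), (16,G3,5), (17,G2,6.5), (17,G3,6.5), (19,G2,8.5), (19,G3,8.5), (20,G4,10), (22,G1,11), (25,G2,12), (26,G4,13)
Step 2: Sum ranks within each group.
R_1 = 14 (n_1 = 3)
R_2 = 30 (n_2 = 4)
R_3 = 20 (n_3 = 3)
R_4 = 27 (n_4 = 3)
Step 3: H = 12/(N(N+1)) * sum(R_i^2/n_i) - 3(N+1)
     = 12/(13*14) * (14^2/3 + 30^2/4 + 20^2/3 + 27^2/3) - 3*14
     = 0.065934 * 666.667 - 42
     = 1.956044.
Step 4: Ties present; correction factor C = 1 - 12/(13^3 - 13) = 0.994505. Corrected H = 1.956044 / 0.994505 = 1.966851.
Step 5: Under H0, H ~ chi^2(3); p-value = 0.579315.
Step 6: alpha = 0.05. fail to reject H0.

H = 1.9669, df = 3, p = 0.579315, fail to reject H0.


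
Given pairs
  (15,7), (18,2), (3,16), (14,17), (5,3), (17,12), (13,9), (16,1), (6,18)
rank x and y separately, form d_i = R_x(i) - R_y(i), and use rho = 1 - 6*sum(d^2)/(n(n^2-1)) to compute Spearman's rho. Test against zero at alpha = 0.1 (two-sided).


Step 1: Rank x and y separately (midranks; no ties here).
rank(x): 15->6, 18->9, 3->1, 14->5, 5->2, 17->8, 13->4, 16->7, 6->3
rank(y): 7->4, 2->2, 16->7, 17->8, 3->3, 12->6, 9->5, 1->1, 18->9
Step 2: d_i = R_x(i) - R_y(i); compute d_i^2.
  (6-4)^2=4, (9-2)^2=49, (1-7)^2=36, (5-8)^2=9, (2-3)^2=1, (8-6)^2=4, (4-5)^2=1, (7-1)^2=36, (3-9)^2=36
sum(d^2) = 176.
Step 3: rho = 1 - 6*176 / (9*(9^2 - 1)) = 1 - 1056/720 = -0.466667.
Step 4: Under H0, t = rho * sqrt((n-2)/(1-rho^2)) = -1.3960 ~ t(7).
Step 5: Two-sided p-value from the t-distribution with 7 df = 0.205386.
Step 6: alpha = 0.1. fail to reject H0.

rho = -0.4667, p = 0.205386, fail to reject H0 at alpha = 0.1.


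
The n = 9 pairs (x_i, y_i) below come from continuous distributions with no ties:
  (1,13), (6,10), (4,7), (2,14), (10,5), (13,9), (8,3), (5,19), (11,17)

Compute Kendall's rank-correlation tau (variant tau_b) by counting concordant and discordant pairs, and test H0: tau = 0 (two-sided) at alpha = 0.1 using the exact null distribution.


Step 1: Enumerate the 36 unordered pairs (i,j) with i<j and classify each by sign(x_j-x_i) * sign(y_j-y_i).
  (1,2):dx=+5,dy=-3->D; (1,3):dx=+3,dy=-6->D; (1,4):dx=+1,dy=+1->C; (1,5):dx=+9,dy=-8->D
  (1,6):dx=+12,dy=-4->D; (1,7):dx=+7,dy=-10->D; (1,8):dx=+4,dy=+6->C; (1,9):dx=+10,dy=+4->C
  (2,3):dx=-2,dy=-3->C; (2,4):dx=-4,dy=+4->D; (2,5):dx=+4,dy=-5->D; (2,6):dx=+7,dy=-1->D
  (2,7):dx=+2,dy=-7->D; (2,8):dx=-1,dy=+9->D; (2,9):dx=+5,dy=+7->C; (3,4):dx=-2,dy=+7->D
  (3,5):dx=+6,dy=-2->D; (3,6):dx=+9,dy=+2->C; (3,7):dx=+4,dy=-4->D; (3,8):dx=+1,dy=+12->C
  (3,9):dx=+7,dy=+10->C; (4,5):dx=+8,dy=-9->D; (4,6):dx=+11,dy=-5->D; (4,7):dx=+6,dy=-11->D
  (4,8):dx=+3,dy=+5->C; (4,9):dx=+9,dy=+3->C; (5,6):dx=+3,dy=+4->C; (5,7):dx=-2,dy=-2->C
  (5,8):dx=-5,dy=+14->D; (5,9):dx=+1,dy=+12->C; (6,7):dx=-5,dy=-6->C; (6,8):dx=-8,dy=+10->D
  (6,9):dx=-2,dy=+8->D; (7,8):dx=-3,dy=+16->D; (7,9):dx=+3,dy=+14->C; (8,9):dx=+6,dy=-2->D
Step 2: C = 15, D = 21, total pairs = 36.
Step 3: tau = (C - D)/(n(n-1)/2) = (15 - 21)/36 = -0.166667.
Step 4: Exact two-sided p-value (enumerate n! = 362880 permutations of y under H0): p = 0.612202.
Step 5: alpha = 0.1. fail to reject H0.

tau_b = -0.1667 (C=15, D=21), p = 0.612202, fail to reject H0.


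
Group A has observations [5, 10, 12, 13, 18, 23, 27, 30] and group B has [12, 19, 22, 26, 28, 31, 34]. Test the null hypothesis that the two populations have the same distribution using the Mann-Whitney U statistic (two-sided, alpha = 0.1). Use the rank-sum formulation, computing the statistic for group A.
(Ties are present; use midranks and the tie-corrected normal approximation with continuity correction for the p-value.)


Step 1: Combine and sort all 15 observations; assign midranks.
sorted (value, group): (5,X), (10,X), (12,X), (12,Y), (13,X), (18,X), (19,Y), (22,Y), (23,X), (26,Y), (27,X), (28,Y), (30,X), (31,Y), (34,Y)
ranks: 5->1, 10->2, 12->3.5, 12->3.5, 13->5, 18->6, 19->7, 22->8, 23->9, 26->10, 27->11, 28->12, 30->13, 31->14, 34->15
Step 2: Rank sum for X: R1 = 1 + 2 + 3.5 + 5 + 6 + 9 + 11 + 13 = 50.5.
Step 3: U_X = R1 - n1(n1+1)/2 = 50.5 - 8*9/2 = 50.5 - 36 = 14.5.
       U_Y = n1*n2 - U_X = 56 - 14.5 = 41.5.
Step 4: Ties are present, so use the tie-corrected normal approximation (with continuity correction) for the p-value.
Step 5: p-value = 0.132118; compare to alpha = 0.1. fail to reject H0.

U_X = 14.5, p = 0.132118, fail to reject H0 at alpha = 0.1.


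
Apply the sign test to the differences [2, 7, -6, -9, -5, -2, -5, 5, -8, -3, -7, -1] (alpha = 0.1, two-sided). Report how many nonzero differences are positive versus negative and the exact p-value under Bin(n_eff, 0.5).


Step 1: Discard zero differences. Original n = 12; n_eff = number of nonzero differences = 12.
Nonzero differences (with sign): +2, +7, -6, -9, -5, -2, -5, +5, -8, -3, -7, -1
Step 2: Count signs: positive = 3, negative = 9.
Step 3: Under H0: P(positive) = 0.5, so the number of positives S ~ Bin(12, 0.5).
Step 4: Two-sided exact p-value = sum of Bin(12,0.5) probabilities at or below the observed probability = 0.145996.
Step 5: alpha = 0.1. fail to reject H0.

n_eff = 12, pos = 3, neg = 9, p = 0.145996, fail to reject H0.


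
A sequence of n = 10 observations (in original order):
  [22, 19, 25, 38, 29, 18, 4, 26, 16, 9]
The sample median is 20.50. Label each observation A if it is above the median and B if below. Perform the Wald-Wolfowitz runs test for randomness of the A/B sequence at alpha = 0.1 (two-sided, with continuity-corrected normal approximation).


Step 1: Compute median = 20.50; label A = above, B = below.
Labels in order: ABAAABBABB  (n_A = 5, n_B = 5)
Step 2: Count runs R = 6.
Step 3: Under H0 (random ordering), E[R] = 2*n_A*n_B/(n_A+n_B) + 1 = 2*5*5/10 + 1 = 6.0000.
        Var[R] = 2*n_A*n_B*(2*n_A*n_B - n_A - n_B) / ((n_A+n_B)^2 * (n_A+n_B-1)) = 2000/900 = 2.2222.
        SD[R] = 1.4907.
Step 4: R = E[R], so z = 0 with no continuity correction.
Step 5: Two-sided p-value via normal approximation = 2*(1 - Phi(|z|)) = 1.000000.
Step 6: alpha = 0.1. fail to reject H0.

R = 6, z = 0.0000, p = 1.000000, fail to reject H0.


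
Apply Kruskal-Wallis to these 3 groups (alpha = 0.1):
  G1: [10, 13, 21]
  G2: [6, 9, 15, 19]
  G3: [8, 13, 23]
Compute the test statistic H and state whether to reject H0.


Step 1: Combine all N = 10 observations and assign midranks.
sorted (value, group, rank): (6,G2,1), (8,G3,2), (9,G2,3), (10,G1,4), (13,G1,5.5), (13,G3,5.5), (15,G2,7), (19,G2,8), (21,G1,9), (23,G3,10)
Step 2: Sum ranks within each group.
R_1 = 18.5 (n_1 = 3)
R_2 = 19 (n_2 = 4)
R_3 = 17.5 (n_3 = 3)
Step 3: H = 12/(N(N+1)) * sum(R_i^2/n_i) - 3(N+1)
     = 12/(10*11) * (18.5^2/3 + 19^2/4 + 17.5^2/3) - 3*11
     = 0.109091 * 306.417 - 33
     = 0.427273.
Step 4: Ties present; correction factor C = 1 - 6/(10^3 - 10) = 0.993939. Corrected H = 0.427273 / 0.993939 = 0.429878.
Step 5: Under H0, H ~ chi^2(2); p-value = 0.806591.
Step 6: alpha = 0.1. fail to reject H0.

H = 0.4299, df = 2, p = 0.806591, fail to reject H0.


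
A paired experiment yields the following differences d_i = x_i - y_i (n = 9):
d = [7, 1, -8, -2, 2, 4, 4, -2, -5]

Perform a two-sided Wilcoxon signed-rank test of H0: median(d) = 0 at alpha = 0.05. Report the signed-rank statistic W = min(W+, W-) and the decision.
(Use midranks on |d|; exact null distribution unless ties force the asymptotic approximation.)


Step 1: Drop any zero differences (none here) and take |d_i|.
|d| = [7, 1, 8, 2, 2, 4, 4, 2, 5]
Step 2: Midrank |d_i| (ties get averaged ranks).
ranks: |7|->8, |1|->1, |8|->9, |2|->3, |2|->3, |4|->5.5, |4|->5.5, |2|->3, |5|->7
Step 3: Attach original signs; sum ranks with positive sign and with negative sign.
W+ = 8 + 1 + 3 + 5.5 + 5.5 = 23
W- = 9 + 3 + 3 + 7 = 22
(Check: W+ + W- = 45 should equal n(n+1)/2 = 45.)
Step 4: Test statistic W = min(W+, W-) = 22.
Step 5: Ties in |d|, so use the tie-corrected normal approximation.
        E[W] = n(n+1)/4 = 9*10/4 = 22.5.
        Tie groups: |d|=2 (t=3), |d|=4 (t=2); sum(t^3 - t) = 30.
        Var[W] = n(n+1)(2n+1)/24 - sum(t^3-t)/48 = 1710/24 - 30/48 = 70.625.
        z = (W - E[W]) / sqrt(Var[W]) = (22 - 22.5) / 8.4039 = -0.0595.
        Two-sided p = 2*Phi(z) = 0.952557.
Step 6: alpha = 0.05. fail to reject H0.

W+ = 23, W- = 22, W = min = 22, p = 0.952557, fail to reject H0.


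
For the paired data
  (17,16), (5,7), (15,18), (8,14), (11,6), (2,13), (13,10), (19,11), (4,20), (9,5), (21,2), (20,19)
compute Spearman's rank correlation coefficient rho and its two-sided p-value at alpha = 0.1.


Step 1: Rank x and y separately (midranks; no ties here).
rank(x): 17->9, 5->3, 15->8, 8->4, 11->6, 2->1, 13->7, 19->10, 4->2, 9->5, 21->12, 20->11
rank(y): 16->9, 7->4, 18->10, 14->8, 6->3, 13->7, 10->5, 11->6, 20->12, 5->2, 2->1, 19->11
Step 2: d_i = R_x(i) - R_y(i); compute d_i^2.
  (9-9)^2=0, (3-4)^2=1, (8-10)^2=4, (4-8)^2=16, (6-3)^2=9, (1-7)^2=36, (7-5)^2=4, (10-6)^2=16, (2-12)^2=100, (5-2)^2=9, (12-1)^2=121, (11-11)^2=0
sum(d^2) = 316.
Step 3: rho = 1 - 6*316 / (12*(12^2 - 1)) = 1 - 1896/1716 = -0.104895.
Step 4: Under H0, t = rho * sqrt((n-2)/(1-rho^2)) = -0.3335 ~ t(10).
Step 5: Two-sided p-value from the t-distribution with 10 df = 0.745609.
Step 6: alpha = 0.1. fail to reject H0.

rho = -0.1049, p = 0.745609, fail to reject H0 at alpha = 0.1.


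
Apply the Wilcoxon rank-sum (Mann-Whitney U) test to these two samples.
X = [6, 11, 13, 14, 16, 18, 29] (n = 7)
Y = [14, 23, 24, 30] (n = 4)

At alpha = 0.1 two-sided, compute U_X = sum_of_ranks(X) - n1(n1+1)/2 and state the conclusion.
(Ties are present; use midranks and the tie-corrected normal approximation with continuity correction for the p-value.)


Step 1: Combine and sort all 11 observations; assign midranks.
sorted (value, group): (6,X), (11,X), (13,X), (14,X), (14,Y), (16,X), (18,X), (23,Y), (24,Y), (29,X), (30,Y)
ranks: 6->1, 11->2, 13->3, 14->4.5, 14->4.5, 16->6, 18->7, 23->8, 24->9, 29->10, 30->11
Step 2: Rank sum for X: R1 = 1 + 2 + 3 + 4.5 + 6 + 7 + 10 = 33.5.
Step 3: U_X = R1 - n1(n1+1)/2 = 33.5 - 7*8/2 = 33.5 - 28 = 5.5.
       U_Y = n1*n2 - U_X = 28 - 5.5 = 22.5.
Step 4: Ties are present, so use the tie-corrected normal approximation (with continuity correction) for the p-value.
Step 5: p-value = 0.129695; compare to alpha = 0.1. fail to reject H0.

U_X = 5.5, p = 0.129695, fail to reject H0 at alpha = 0.1.


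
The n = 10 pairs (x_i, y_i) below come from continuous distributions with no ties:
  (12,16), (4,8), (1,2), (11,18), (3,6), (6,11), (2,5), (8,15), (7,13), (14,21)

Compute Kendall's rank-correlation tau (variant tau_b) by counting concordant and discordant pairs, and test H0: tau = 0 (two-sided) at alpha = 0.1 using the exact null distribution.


Step 1: Enumerate the 45 unordered pairs (i,j) with i<j and classify each by sign(x_j-x_i) * sign(y_j-y_i).
  (1,2):dx=-8,dy=-8->C; (1,3):dx=-11,dy=-14->C; (1,4):dx=-1,dy=+2->D; (1,5):dx=-9,dy=-10->C
  (1,6):dx=-6,dy=-5->C; (1,7):dx=-10,dy=-11->C; (1,8):dx=-4,dy=-1->C; (1,9):dx=-5,dy=-3->C
  (1,10):dx=+2,dy=+5->C; (2,3):dx=-3,dy=-6->C; (2,4):dx=+7,dy=+10->C; (2,5):dx=-1,dy=-2->C
  (2,6):dx=+2,dy=+3->C; (2,7):dx=-2,dy=-3->C; (2,8):dx=+4,dy=+7->C; (2,9):dx=+3,dy=+5->C
  (2,10):dx=+10,dy=+13->C; (3,4):dx=+10,dy=+16->C; (3,5):dx=+2,dy=+4->C; (3,6):dx=+5,dy=+9->C
  (3,7):dx=+1,dy=+3->C; (3,8):dx=+7,dy=+13->C; (3,9):dx=+6,dy=+11->C; (3,10):dx=+13,dy=+19->C
  (4,5):dx=-8,dy=-12->C; (4,6):dx=-5,dy=-7->C; (4,7):dx=-9,dy=-13->C; (4,8):dx=-3,dy=-3->C
  (4,9):dx=-4,dy=-5->C; (4,10):dx=+3,dy=+3->C; (5,6):dx=+3,dy=+5->C; (5,7):dx=-1,dy=-1->C
  (5,8):dx=+5,dy=+9->C; (5,9):dx=+4,dy=+7->C; (5,10):dx=+11,dy=+15->C; (6,7):dx=-4,dy=-6->C
  (6,8):dx=+2,dy=+4->C; (6,9):dx=+1,dy=+2->C; (6,10):dx=+8,dy=+10->C; (7,8):dx=+6,dy=+10->C
  (7,9):dx=+5,dy=+8->C; (7,10):dx=+12,dy=+16->C; (8,9):dx=-1,dy=-2->C; (8,10):dx=+6,dy=+6->C
  (9,10):dx=+7,dy=+8->C
Step 2: C = 44, D = 1, total pairs = 45.
Step 3: tau = (C - D)/(n(n-1)/2) = (44 - 1)/45 = 0.955556.
Step 4: Exact two-sided p-value (enumerate n! = 3628800 permutations of y under H0): p = 0.000006.
Step 5: alpha = 0.1. reject H0.

tau_b = 0.9556 (C=44, D=1), p = 0.000006, reject H0.


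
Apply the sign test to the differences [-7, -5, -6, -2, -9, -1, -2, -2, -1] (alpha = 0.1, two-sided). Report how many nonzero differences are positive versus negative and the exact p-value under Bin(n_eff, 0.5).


Step 1: Discard zero differences. Original n = 9; n_eff = number of nonzero differences = 9.
Nonzero differences (with sign): -7, -5, -6, -2, -9, -1, -2, -2, -1
Step 2: Count signs: positive = 0, negative = 9.
Step 3: Under H0: P(positive) = 0.5, so the number of positives S ~ Bin(9, 0.5).
Step 4: Two-sided exact p-value = sum of Bin(9,0.5) probabilities at or below the observed probability = 0.003906.
Step 5: alpha = 0.1. reject H0.

n_eff = 9, pos = 0, neg = 9, p = 0.003906, reject H0.


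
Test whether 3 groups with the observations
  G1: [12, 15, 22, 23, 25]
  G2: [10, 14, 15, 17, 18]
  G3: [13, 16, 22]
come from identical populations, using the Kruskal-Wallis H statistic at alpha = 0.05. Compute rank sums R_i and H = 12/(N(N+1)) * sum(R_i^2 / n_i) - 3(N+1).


Step 1: Combine all N = 13 observations and assign midranks.
sorted (value, group, rank): (10,G2,1), (12,G1,2), (13,G3,3), (14,G2,4), (15,G1,5.5), (15,G2,5.5), (16,G3,7), (17,G2,8), (18,G2,9), (22,G1,10.5), (22,G3,10.5), (23,G1,12), (25,G1,13)
Step 2: Sum ranks within each group.
R_1 = 43 (n_1 = 5)
R_2 = 27.5 (n_2 = 5)
R_3 = 20.5 (n_3 = 3)
Step 3: H = 12/(N(N+1)) * sum(R_i^2/n_i) - 3(N+1)
     = 12/(13*14) * (43^2/5 + 27.5^2/5 + 20.5^2/3) - 3*14
     = 0.065934 * 661.133 - 42
     = 1.591209.
Step 4: Ties present; correction factor C = 1 - 12/(13^3 - 13) = 0.994505. Corrected H = 1.591209 / 0.994505 = 1.600000.
Step 5: Under H0, H ~ chi^2(2); p-value = 0.449329.
Step 6: alpha = 0.05. fail to reject H0.

H = 1.6000, df = 2, p = 0.449329, fail to reject H0.


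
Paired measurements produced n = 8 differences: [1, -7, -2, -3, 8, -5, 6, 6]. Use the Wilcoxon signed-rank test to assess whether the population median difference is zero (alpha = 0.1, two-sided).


Step 1: Drop any zero differences (none here) and take |d_i|.
|d| = [1, 7, 2, 3, 8, 5, 6, 6]
Step 2: Midrank |d_i| (ties get averaged ranks).
ranks: |1|->1, |7|->7, |2|->2, |3|->3, |8|->8, |5|->4, |6|->5.5, |6|->5.5
Step 3: Attach original signs; sum ranks with positive sign and with negative sign.
W+ = 1 + 8 + 5.5 + 5.5 = 20
W- = 7 + 2 + 3 + 4 = 16
(Check: W+ + W- = 36 should equal n(n+1)/2 = 36.)
Step 4: Test statistic W = min(W+, W-) = 16.
Step 5: Ties in |d|, so use the tie-corrected normal approximation.
        E[W] = n(n+1)/4 = 8*9/4 = 18.
        Tie groups: |d|=6 (t=2); sum(t^3 - t) = 6.
        Var[W] = n(n+1)(2n+1)/24 - sum(t^3-t)/48 = 1224/24 - 6/48 = 50.875.
        z = (W - E[W]) / sqrt(Var[W]) = (16 - 18) / 7.1327 = -0.2804.
        Two-sided p = 2*Phi(z) = 0.779171.
Step 6: alpha = 0.1. fail to reject H0.

W+ = 20, W- = 16, W = min = 16, p = 0.779171, fail to reject H0.


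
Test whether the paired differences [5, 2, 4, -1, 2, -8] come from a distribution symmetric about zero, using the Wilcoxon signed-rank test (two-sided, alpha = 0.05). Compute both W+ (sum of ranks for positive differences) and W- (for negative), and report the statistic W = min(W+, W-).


Step 1: Drop any zero differences (none here) and take |d_i|.
|d| = [5, 2, 4, 1, 2, 8]
Step 2: Midrank |d_i| (ties get averaged ranks).
ranks: |5|->5, |2|->2.5, |4|->4, |1|->1, |2|->2.5, |8|->6
Step 3: Attach original signs; sum ranks with positive sign and with negative sign.
W+ = 5 + 2.5 + 4 + 2.5 = 14
W- = 1 + 6 = 7
(Check: W+ + W- = 21 should equal n(n+1)/2 = 21.)
Step 4: Test statistic W = min(W+, W-) = 7.
Step 5: Ties in |d|, so use the tie-corrected normal approximation.
        E[W] = n(n+1)/4 = 6*7/4 = 10.5.
        Tie groups: |d|=2 (t=2); sum(t^3 - t) = 6.
        Var[W] = n(n+1)(2n+1)/24 - sum(t^3-t)/48 = 546/24 - 6/48 = 22.625.
        z = (W - E[W]) / sqrt(Var[W]) = (7 - 10.5) / 4.7566 = -0.7358.
        Two-sided p = 2*Phi(z) = 0.461838.
Step 6: alpha = 0.05. fail to reject H0.

W+ = 14, W- = 7, W = min = 7, p = 0.461838, fail to reject H0.


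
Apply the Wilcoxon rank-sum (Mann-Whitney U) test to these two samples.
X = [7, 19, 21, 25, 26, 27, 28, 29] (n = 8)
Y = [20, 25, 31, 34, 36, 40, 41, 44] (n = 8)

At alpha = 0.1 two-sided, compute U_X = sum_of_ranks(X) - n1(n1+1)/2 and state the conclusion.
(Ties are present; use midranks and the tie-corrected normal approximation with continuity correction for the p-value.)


Step 1: Combine and sort all 16 observations; assign midranks.
sorted (value, group): (7,X), (19,X), (20,Y), (21,X), (25,X), (25,Y), (26,X), (27,X), (28,X), (29,X), (31,Y), (34,Y), (36,Y), (40,Y), (41,Y), (44,Y)
ranks: 7->1, 19->2, 20->3, 21->4, 25->5.5, 25->5.5, 26->7, 27->8, 28->9, 29->10, 31->11, 34->12, 36->13, 40->14, 41->15, 44->16
Step 2: Rank sum for X: R1 = 1 + 2 + 4 + 5.5 + 7 + 8 + 9 + 10 = 46.5.
Step 3: U_X = R1 - n1(n1+1)/2 = 46.5 - 8*9/2 = 46.5 - 36 = 10.5.
       U_Y = n1*n2 - U_X = 64 - 10.5 = 53.5.
Step 4: Ties are present, so use the tie-corrected normal approximation (with continuity correction) for the p-value.
Step 5: p-value = 0.027310; compare to alpha = 0.1. reject H0.

U_X = 10.5, p = 0.027310, reject H0 at alpha = 0.1.


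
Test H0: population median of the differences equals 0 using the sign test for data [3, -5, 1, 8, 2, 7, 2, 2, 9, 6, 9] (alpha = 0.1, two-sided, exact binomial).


Step 1: Discard zero differences. Original n = 11; n_eff = number of nonzero differences = 11.
Nonzero differences (with sign): +3, -5, +1, +8, +2, +7, +2, +2, +9, +6, +9
Step 2: Count signs: positive = 10, negative = 1.
Step 3: Under H0: P(positive) = 0.5, so the number of positives S ~ Bin(11, 0.5).
Step 4: Two-sided exact p-value = sum of Bin(11,0.5) probabilities at or below the observed probability = 0.011719.
Step 5: alpha = 0.1. reject H0.

n_eff = 11, pos = 10, neg = 1, p = 0.011719, reject H0.


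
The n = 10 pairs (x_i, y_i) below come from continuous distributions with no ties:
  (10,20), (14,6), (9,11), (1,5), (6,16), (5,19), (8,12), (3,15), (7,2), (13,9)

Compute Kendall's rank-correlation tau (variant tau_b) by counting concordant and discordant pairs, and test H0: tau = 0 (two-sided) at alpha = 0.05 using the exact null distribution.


Step 1: Enumerate the 45 unordered pairs (i,j) with i<j and classify each by sign(x_j-x_i) * sign(y_j-y_i).
  (1,2):dx=+4,dy=-14->D; (1,3):dx=-1,dy=-9->C; (1,4):dx=-9,dy=-15->C; (1,5):dx=-4,dy=-4->C
  (1,6):dx=-5,dy=-1->C; (1,7):dx=-2,dy=-8->C; (1,8):dx=-7,dy=-5->C; (1,9):dx=-3,dy=-18->C
  (1,10):dx=+3,dy=-11->D; (2,3):dx=-5,dy=+5->D; (2,4):dx=-13,dy=-1->C; (2,5):dx=-8,dy=+10->D
  (2,6):dx=-9,dy=+13->D; (2,7):dx=-6,dy=+6->D; (2,8):dx=-11,dy=+9->D; (2,9):dx=-7,dy=-4->C
  (2,10):dx=-1,dy=+3->D; (3,4):dx=-8,dy=-6->C; (3,5):dx=-3,dy=+5->D; (3,6):dx=-4,dy=+8->D
  (3,7):dx=-1,dy=+1->D; (3,8):dx=-6,dy=+4->D; (3,9):dx=-2,dy=-9->C; (3,10):dx=+4,dy=-2->D
  (4,5):dx=+5,dy=+11->C; (4,6):dx=+4,dy=+14->C; (4,7):dx=+7,dy=+7->C; (4,8):dx=+2,dy=+10->C
  (4,9):dx=+6,dy=-3->D; (4,10):dx=+12,dy=+4->C; (5,6):dx=-1,dy=+3->D; (5,7):dx=+2,dy=-4->D
  (5,8):dx=-3,dy=-1->C; (5,9):dx=+1,dy=-14->D; (5,10):dx=+7,dy=-7->D; (6,7):dx=+3,dy=-7->D
  (6,8):dx=-2,dy=-4->C; (6,9):dx=+2,dy=-17->D; (6,10):dx=+8,dy=-10->D; (7,8):dx=-5,dy=+3->D
  (7,9):dx=-1,dy=-10->C; (7,10):dx=+5,dy=-3->D; (8,9):dx=+4,dy=-13->D; (8,10):dx=+10,dy=-6->D
  (9,10):dx=+6,dy=+7->C
Step 2: C = 20, D = 25, total pairs = 45.
Step 3: tau = (C - D)/(n(n-1)/2) = (20 - 25)/45 = -0.111111.
Step 4: Exact two-sided p-value (enumerate n! = 3628800 permutations of y under H0): p = 0.727490.
Step 5: alpha = 0.05. fail to reject H0.

tau_b = -0.1111 (C=20, D=25), p = 0.727490, fail to reject H0.


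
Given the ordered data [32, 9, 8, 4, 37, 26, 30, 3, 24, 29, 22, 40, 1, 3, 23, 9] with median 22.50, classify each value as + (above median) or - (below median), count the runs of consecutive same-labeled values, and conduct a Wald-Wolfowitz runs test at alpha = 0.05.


Step 1: Compute median = 22.50; label A = above, B = below.
Labels in order: ABBBAAABAABABBAB  (n_A = 8, n_B = 8)
Step 2: Count runs R = 10.
Step 3: Under H0 (random ordering), E[R] = 2*n_A*n_B/(n_A+n_B) + 1 = 2*8*8/16 + 1 = 9.0000.
        Var[R] = 2*n_A*n_B*(2*n_A*n_B - n_A - n_B) / ((n_A+n_B)^2 * (n_A+n_B-1)) = 14336/3840 = 3.7333.
        SD[R] = 1.9322.
Step 4: Continuity-corrected z = (R - 0.5 - E[R]) / SD[R] = (10 - 0.5 - 9.0000) / 1.9322 = 0.2588.
Step 5: Two-sided p-value via normal approximation = 2*(1 - Phi(|z|)) = 0.795809.
Step 6: alpha = 0.05. fail to reject H0.

R = 10, z = 0.2588, p = 0.795809, fail to reject H0.


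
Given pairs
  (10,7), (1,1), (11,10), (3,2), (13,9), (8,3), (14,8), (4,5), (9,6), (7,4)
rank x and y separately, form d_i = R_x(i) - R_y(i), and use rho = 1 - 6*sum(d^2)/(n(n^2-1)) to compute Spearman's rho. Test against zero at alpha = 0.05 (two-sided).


Step 1: Rank x and y separately (midranks; no ties here).
rank(x): 10->7, 1->1, 11->8, 3->2, 13->9, 8->5, 14->10, 4->3, 9->6, 7->4
rank(y): 7->7, 1->1, 10->10, 2->2, 9->9, 3->3, 8->8, 5->5, 6->6, 4->4
Step 2: d_i = R_x(i) - R_y(i); compute d_i^2.
  (7-7)^2=0, (1-1)^2=0, (8-10)^2=4, (2-2)^2=0, (9-9)^2=0, (5-3)^2=4, (10-8)^2=4, (3-5)^2=4, (6-6)^2=0, (4-4)^2=0
sum(d^2) = 16.
Step 3: rho = 1 - 6*16 / (10*(10^2 - 1)) = 1 - 96/990 = 0.903030.
Step 4: Under H0, t = rho * sqrt((n-2)/(1-rho^2)) = 5.9457 ~ t(8).
Step 5: Two-sided p-value from the t-distribution with 8 df = 0.000344.
Step 6: alpha = 0.05. reject H0.

rho = 0.9030, p = 0.000344, reject H0 at alpha = 0.05.


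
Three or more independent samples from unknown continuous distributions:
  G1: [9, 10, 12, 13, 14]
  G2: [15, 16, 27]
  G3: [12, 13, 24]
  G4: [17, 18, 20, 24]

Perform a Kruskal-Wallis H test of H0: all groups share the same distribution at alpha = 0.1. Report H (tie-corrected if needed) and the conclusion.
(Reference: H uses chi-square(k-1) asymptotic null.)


Step 1: Combine all N = 15 observations and assign midranks.
sorted (value, group, rank): (9,G1,1), (10,G1,2), (12,G1,3.5), (12,G3,3.5), (13,G1,5.5), (13,G3,5.5), (14,G1,7), (15,G2,8), (16,G2,9), (17,G4,10), (18,G4,11), (20,G4,12), (24,G3,13.5), (24,G4,13.5), (27,G2,15)
Step 2: Sum ranks within each group.
R_1 = 19 (n_1 = 5)
R_2 = 32 (n_2 = 3)
R_3 = 22.5 (n_3 = 3)
R_4 = 46.5 (n_4 = 4)
Step 3: H = 12/(N(N+1)) * sum(R_i^2/n_i) - 3(N+1)
     = 12/(15*16) * (19^2/5 + 32^2/3 + 22.5^2/3 + 46.5^2/4) - 3*16
     = 0.050000 * 1122.85 - 48
     = 8.142292.
Step 4: Ties present; correction factor C = 1 - 18/(15^3 - 15) = 0.994643. Corrected H = 8.142292 / 0.994643 = 8.186146.
Step 5: Under H0, H ~ chi^2(3); p-value = 0.042317.
Step 6: alpha = 0.1. reject H0.

H = 8.1861, df = 3, p = 0.042317, reject H0.


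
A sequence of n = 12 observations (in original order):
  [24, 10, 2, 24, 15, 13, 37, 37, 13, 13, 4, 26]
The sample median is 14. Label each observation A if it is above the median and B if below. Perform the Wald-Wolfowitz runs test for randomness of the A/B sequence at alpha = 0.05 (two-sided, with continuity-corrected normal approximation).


Step 1: Compute median = 14; label A = above, B = below.
Labels in order: ABBAABAABBBA  (n_A = 6, n_B = 6)
Step 2: Count runs R = 7.
Step 3: Under H0 (random ordering), E[R] = 2*n_A*n_B/(n_A+n_B) + 1 = 2*6*6/12 + 1 = 7.0000.
        Var[R] = 2*n_A*n_B*(2*n_A*n_B - n_A - n_B) / ((n_A+n_B)^2 * (n_A+n_B-1)) = 4320/1584 = 2.7273.
        SD[R] = 1.6514.
Step 4: R = E[R], so z = 0 with no continuity correction.
Step 5: Two-sided p-value via normal approximation = 2*(1 - Phi(|z|)) = 1.000000.
Step 6: alpha = 0.05. fail to reject H0.

R = 7, z = 0.0000, p = 1.000000, fail to reject H0.


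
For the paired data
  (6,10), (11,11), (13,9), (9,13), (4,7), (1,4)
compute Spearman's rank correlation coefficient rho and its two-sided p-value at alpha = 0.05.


Step 1: Rank x and y separately (midranks; no ties here).
rank(x): 6->3, 11->5, 13->6, 9->4, 4->2, 1->1
rank(y): 10->4, 11->5, 9->3, 13->6, 7->2, 4->1
Step 2: d_i = R_x(i) - R_y(i); compute d_i^2.
  (3-4)^2=1, (5-5)^2=0, (6-3)^2=9, (4-6)^2=4, (2-2)^2=0, (1-1)^2=0
sum(d^2) = 14.
Step 3: rho = 1 - 6*14 / (6*(6^2 - 1)) = 1 - 84/210 = 0.600000.
Step 4: Under H0, t = rho * sqrt((n-2)/(1-rho^2)) = 1.5000 ~ t(4).
Step 5: Two-sided p-value from the t-distribution with 4 df = 0.208000.
Step 6: alpha = 0.05. fail to reject H0.

rho = 0.6000, p = 0.208000, fail to reject H0 at alpha = 0.05.


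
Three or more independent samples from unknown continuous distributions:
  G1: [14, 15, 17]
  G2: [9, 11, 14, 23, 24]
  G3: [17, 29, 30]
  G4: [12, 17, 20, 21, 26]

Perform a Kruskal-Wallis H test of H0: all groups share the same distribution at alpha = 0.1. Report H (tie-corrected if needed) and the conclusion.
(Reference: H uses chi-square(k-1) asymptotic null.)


Step 1: Combine all N = 16 observations and assign midranks.
sorted (value, group, rank): (9,G2,1), (11,G2,2), (12,G4,3), (14,G1,4.5), (14,G2,4.5), (15,G1,6), (17,G1,8), (17,G3,8), (17,G4,8), (20,G4,10), (21,G4,11), (23,G2,12), (24,G2,13), (26,G4,14), (29,G3,15), (30,G3,16)
Step 2: Sum ranks within each group.
R_1 = 18.5 (n_1 = 3)
R_2 = 32.5 (n_2 = 5)
R_3 = 39 (n_3 = 3)
R_4 = 46 (n_4 = 5)
Step 3: H = 12/(N(N+1)) * sum(R_i^2/n_i) - 3(N+1)
     = 12/(16*17) * (18.5^2/3 + 32.5^2/5 + 39^2/3 + 46^2/5) - 3*17
     = 0.044118 * 1255.53 - 51
     = 4.391176.
Step 4: Ties present; correction factor C = 1 - 30/(16^3 - 16) = 0.992647. Corrected H = 4.391176 / 0.992647 = 4.423704.
Step 5: Under H0, H ~ chi^2(3); p-value = 0.219198.
Step 6: alpha = 0.1. fail to reject H0.

H = 4.4237, df = 3, p = 0.219198, fail to reject H0.


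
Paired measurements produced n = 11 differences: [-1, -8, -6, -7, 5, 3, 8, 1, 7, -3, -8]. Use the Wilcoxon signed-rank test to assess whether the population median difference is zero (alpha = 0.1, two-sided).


Step 1: Drop any zero differences (none here) and take |d_i|.
|d| = [1, 8, 6, 7, 5, 3, 8, 1, 7, 3, 8]
Step 2: Midrank |d_i| (ties get averaged ranks).
ranks: |1|->1.5, |8|->10, |6|->6, |7|->7.5, |5|->5, |3|->3.5, |8|->10, |1|->1.5, |7|->7.5, |3|->3.5, |8|->10
Step 3: Attach original signs; sum ranks with positive sign and with negative sign.
W+ = 5 + 3.5 + 10 + 1.5 + 7.5 = 27.5
W- = 1.5 + 10 + 6 + 7.5 + 3.5 + 10 = 38.5
(Check: W+ + W- = 66 should equal n(n+1)/2 = 66.)
Step 4: Test statistic W = min(W+, W-) = 27.5.
Step 5: Ties in |d|, so use the tie-corrected normal approximation.
        E[W] = n(n+1)/4 = 11*12/4 = 33.
        Tie groups: |d|=1 (t=2), |d|=3 (t=2), |d|=7 (t=2), |d|=8 (t=3); sum(t^3 - t) = 42.
        Var[W] = n(n+1)(2n+1)/24 - sum(t^3-t)/48 = 3036/24 - 42/48 = 125.625.
        z = (W - E[W]) / sqrt(Var[W]) = (27.5 - 33) / 11.2083 = -0.4907.
        Two-sided p = 2*Phi(z) = 0.623632.
Step 6: alpha = 0.1. fail to reject H0.

W+ = 27.5, W- = 38.5, W = min = 27.5, p = 0.623632, fail to reject H0.


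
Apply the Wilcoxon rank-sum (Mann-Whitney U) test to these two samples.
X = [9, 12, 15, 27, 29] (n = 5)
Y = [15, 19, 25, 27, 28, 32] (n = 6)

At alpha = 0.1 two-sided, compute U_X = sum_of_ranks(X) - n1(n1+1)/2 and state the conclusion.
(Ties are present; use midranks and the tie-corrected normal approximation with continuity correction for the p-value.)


Step 1: Combine and sort all 11 observations; assign midranks.
sorted (value, group): (9,X), (12,X), (15,X), (15,Y), (19,Y), (25,Y), (27,X), (27,Y), (28,Y), (29,X), (32,Y)
ranks: 9->1, 12->2, 15->3.5, 15->3.5, 19->5, 25->6, 27->7.5, 27->7.5, 28->9, 29->10, 32->11
Step 2: Rank sum for X: R1 = 1 + 2 + 3.5 + 7.5 + 10 = 24.
Step 3: U_X = R1 - n1(n1+1)/2 = 24 - 5*6/2 = 24 - 15 = 9.
       U_Y = n1*n2 - U_X = 30 - 9 = 21.
Step 4: Ties are present, so use the tie-corrected normal approximation (with continuity correction) for the p-value.
Step 5: p-value = 0.313093; compare to alpha = 0.1. fail to reject H0.

U_X = 9, p = 0.313093, fail to reject H0 at alpha = 0.1.


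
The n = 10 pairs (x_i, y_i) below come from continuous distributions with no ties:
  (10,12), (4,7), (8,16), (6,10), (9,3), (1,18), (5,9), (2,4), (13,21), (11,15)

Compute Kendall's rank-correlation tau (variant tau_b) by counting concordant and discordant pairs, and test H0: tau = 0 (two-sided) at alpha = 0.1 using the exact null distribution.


Step 1: Enumerate the 45 unordered pairs (i,j) with i<j and classify each by sign(x_j-x_i) * sign(y_j-y_i).
  (1,2):dx=-6,dy=-5->C; (1,3):dx=-2,dy=+4->D; (1,4):dx=-4,dy=-2->C; (1,5):dx=-1,dy=-9->C
  (1,6):dx=-9,dy=+6->D; (1,7):dx=-5,dy=-3->C; (1,8):dx=-8,dy=-8->C; (1,9):dx=+3,dy=+9->C
  (1,10):dx=+1,dy=+3->C; (2,3):dx=+4,dy=+9->C; (2,4):dx=+2,dy=+3->C; (2,5):dx=+5,dy=-4->D
  (2,6):dx=-3,dy=+11->D; (2,7):dx=+1,dy=+2->C; (2,8):dx=-2,dy=-3->C; (2,9):dx=+9,dy=+14->C
  (2,10):dx=+7,dy=+8->C; (3,4):dx=-2,dy=-6->C; (3,5):dx=+1,dy=-13->D; (3,6):dx=-7,dy=+2->D
  (3,7):dx=-3,dy=-7->C; (3,8):dx=-6,dy=-12->C; (3,9):dx=+5,dy=+5->C; (3,10):dx=+3,dy=-1->D
  (4,5):dx=+3,dy=-7->D; (4,6):dx=-5,dy=+8->D; (4,7):dx=-1,dy=-1->C; (4,8):dx=-4,dy=-6->C
  (4,9):dx=+7,dy=+11->C; (4,10):dx=+5,dy=+5->C; (5,6):dx=-8,dy=+15->D; (5,7):dx=-4,dy=+6->D
  (5,8):dx=-7,dy=+1->D; (5,9):dx=+4,dy=+18->C; (5,10):dx=+2,dy=+12->C; (6,7):dx=+4,dy=-9->D
  (6,8):dx=+1,dy=-14->D; (6,9):dx=+12,dy=+3->C; (6,10):dx=+10,dy=-3->D; (7,8):dx=-3,dy=-5->C
  (7,9):dx=+8,dy=+12->C; (7,10):dx=+6,dy=+6->C; (8,9):dx=+11,dy=+17->C; (8,10):dx=+9,dy=+11->C
  (9,10):dx=-2,dy=-6->C
Step 2: C = 30, D = 15, total pairs = 45.
Step 3: tau = (C - D)/(n(n-1)/2) = (30 - 15)/45 = 0.333333.
Step 4: Exact two-sided p-value (enumerate n! = 3628800 permutations of y under H0): p = 0.216373.
Step 5: alpha = 0.1. fail to reject H0.

tau_b = 0.3333 (C=30, D=15), p = 0.216373, fail to reject H0.


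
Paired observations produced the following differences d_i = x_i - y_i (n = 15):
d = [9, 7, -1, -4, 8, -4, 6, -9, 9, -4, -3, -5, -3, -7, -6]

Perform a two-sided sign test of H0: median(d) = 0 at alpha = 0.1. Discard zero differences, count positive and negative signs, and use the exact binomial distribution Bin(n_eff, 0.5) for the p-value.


Step 1: Discard zero differences. Original n = 15; n_eff = number of nonzero differences = 15.
Nonzero differences (with sign): +9, +7, -1, -4, +8, -4, +6, -9, +9, -4, -3, -5, -3, -7, -6
Step 2: Count signs: positive = 5, negative = 10.
Step 3: Under H0: P(positive) = 0.5, so the number of positives S ~ Bin(15, 0.5).
Step 4: Two-sided exact p-value = sum of Bin(15,0.5) probabilities at or below the observed probability = 0.301758.
Step 5: alpha = 0.1. fail to reject H0.

n_eff = 15, pos = 5, neg = 10, p = 0.301758, fail to reject H0.


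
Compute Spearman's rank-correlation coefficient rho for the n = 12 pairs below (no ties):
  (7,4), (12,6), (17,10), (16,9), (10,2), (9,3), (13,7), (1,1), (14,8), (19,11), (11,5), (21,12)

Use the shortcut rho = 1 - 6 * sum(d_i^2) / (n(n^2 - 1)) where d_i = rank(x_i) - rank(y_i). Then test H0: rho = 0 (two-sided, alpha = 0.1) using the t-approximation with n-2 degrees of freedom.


Step 1: Rank x and y separately (midranks; no ties here).
rank(x): 7->2, 12->6, 17->10, 16->9, 10->4, 9->3, 13->7, 1->1, 14->8, 19->11, 11->5, 21->12
rank(y): 4->4, 6->6, 10->10, 9->9, 2->2, 3->3, 7->7, 1->1, 8->8, 11->11, 5->5, 12->12
Step 2: d_i = R_x(i) - R_y(i); compute d_i^2.
  (2-4)^2=4, (6-6)^2=0, (10-10)^2=0, (9-9)^2=0, (4-2)^2=4, (3-3)^2=0, (7-7)^2=0, (1-1)^2=0, (8-8)^2=0, (11-11)^2=0, (5-5)^2=0, (12-12)^2=0
sum(d^2) = 8.
Step 3: rho = 1 - 6*8 / (12*(12^2 - 1)) = 1 - 48/1716 = 0.972028.
Step 4: Under H0, t = rho * sqrt((n-2)/(1-rho^2)) = 13.0876 ~ t(10).
Step 5: Two-sided p-value from the t-distribution with 10 df = 0.000000.
Step 6: alpha = 0.1. reject H0.

rho = 0.9720, p = 0.000000, reject H0 at alpha = 0.1.
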